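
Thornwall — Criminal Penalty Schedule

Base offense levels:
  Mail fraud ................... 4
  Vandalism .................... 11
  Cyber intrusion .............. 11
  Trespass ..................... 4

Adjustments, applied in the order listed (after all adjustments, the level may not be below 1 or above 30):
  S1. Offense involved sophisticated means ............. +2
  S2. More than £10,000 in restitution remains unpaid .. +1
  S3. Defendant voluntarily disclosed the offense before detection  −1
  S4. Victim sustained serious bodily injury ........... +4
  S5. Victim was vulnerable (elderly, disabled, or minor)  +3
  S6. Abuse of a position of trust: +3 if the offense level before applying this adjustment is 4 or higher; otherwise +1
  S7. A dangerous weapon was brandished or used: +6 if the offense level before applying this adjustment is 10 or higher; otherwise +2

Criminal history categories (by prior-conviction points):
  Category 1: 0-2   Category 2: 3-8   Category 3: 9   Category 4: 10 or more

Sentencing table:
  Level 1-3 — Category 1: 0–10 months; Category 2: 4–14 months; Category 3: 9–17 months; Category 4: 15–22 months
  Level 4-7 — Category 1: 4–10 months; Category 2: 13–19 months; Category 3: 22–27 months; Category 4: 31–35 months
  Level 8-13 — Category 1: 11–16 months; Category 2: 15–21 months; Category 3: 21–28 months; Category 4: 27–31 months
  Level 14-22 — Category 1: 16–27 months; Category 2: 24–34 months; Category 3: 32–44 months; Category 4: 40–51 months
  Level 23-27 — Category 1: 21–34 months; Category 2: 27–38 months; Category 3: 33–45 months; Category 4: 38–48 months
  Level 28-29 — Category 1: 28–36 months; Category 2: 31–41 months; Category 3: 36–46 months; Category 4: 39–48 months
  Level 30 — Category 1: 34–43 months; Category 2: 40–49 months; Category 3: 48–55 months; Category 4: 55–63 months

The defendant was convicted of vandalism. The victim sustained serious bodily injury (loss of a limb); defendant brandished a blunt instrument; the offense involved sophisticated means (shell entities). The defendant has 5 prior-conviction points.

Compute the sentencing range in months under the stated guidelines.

Base offense level for vandalism: 11.
S1 applies: 11 + 2 = 13.
S2 does not apply.
S3 does not apply.
S4 applies: 13 + 4 = 17.
S5 does not apply.
S7 applies (level before this adjustment is 17 ≥ 10, so +6): 17 + 6 = 23.
Final offense level: 23.
Criminal history: 5 prior points → Category 2 (3-8).
Level 23 falls in the 23-27 band.
Grid: Level 23-27 × Category 2 = 27-38 months.

27-38 months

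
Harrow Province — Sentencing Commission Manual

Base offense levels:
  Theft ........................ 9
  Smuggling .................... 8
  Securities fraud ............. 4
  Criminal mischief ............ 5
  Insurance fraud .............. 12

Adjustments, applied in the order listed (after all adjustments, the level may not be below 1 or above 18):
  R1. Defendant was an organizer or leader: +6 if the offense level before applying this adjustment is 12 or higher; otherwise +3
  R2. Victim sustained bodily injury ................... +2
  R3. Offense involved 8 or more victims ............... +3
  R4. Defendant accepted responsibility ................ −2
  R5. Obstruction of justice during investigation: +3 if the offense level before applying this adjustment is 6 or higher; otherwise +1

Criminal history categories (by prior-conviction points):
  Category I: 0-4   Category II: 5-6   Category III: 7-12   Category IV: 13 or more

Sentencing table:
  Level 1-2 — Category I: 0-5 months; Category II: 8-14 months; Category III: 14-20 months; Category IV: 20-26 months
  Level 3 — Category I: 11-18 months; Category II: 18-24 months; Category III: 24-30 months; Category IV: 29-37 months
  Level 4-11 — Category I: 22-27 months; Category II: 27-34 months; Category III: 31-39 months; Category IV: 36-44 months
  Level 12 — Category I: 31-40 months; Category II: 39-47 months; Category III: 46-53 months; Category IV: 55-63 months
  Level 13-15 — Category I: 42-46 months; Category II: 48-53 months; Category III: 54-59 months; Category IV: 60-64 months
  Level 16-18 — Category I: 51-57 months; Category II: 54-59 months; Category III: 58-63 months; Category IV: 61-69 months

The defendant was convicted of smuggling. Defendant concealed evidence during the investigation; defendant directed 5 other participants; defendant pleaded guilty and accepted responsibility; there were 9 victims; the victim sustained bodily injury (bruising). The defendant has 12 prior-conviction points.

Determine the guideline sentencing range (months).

58-63 months

Base offense level for smuggling: 8.
R1 applies (level before this adjustment is 8 < 12, so +3): 8 + 3 = 11.
R2 applies: 11 + 2 = 13.
R3 applies: 13 + 3 = 16.
R4 applies: 16 − 2 = 14.
R5 applies (level before this adjustment is 14 ≥ 6, so +3): 14 + 3 = 17.
Final offense level: 17.
Criminal history: 12 prior points → Category III (7-12).
Level 17 falls in the 16-18 band.
Grid: Level 16-18 × Category III = 58-63 months.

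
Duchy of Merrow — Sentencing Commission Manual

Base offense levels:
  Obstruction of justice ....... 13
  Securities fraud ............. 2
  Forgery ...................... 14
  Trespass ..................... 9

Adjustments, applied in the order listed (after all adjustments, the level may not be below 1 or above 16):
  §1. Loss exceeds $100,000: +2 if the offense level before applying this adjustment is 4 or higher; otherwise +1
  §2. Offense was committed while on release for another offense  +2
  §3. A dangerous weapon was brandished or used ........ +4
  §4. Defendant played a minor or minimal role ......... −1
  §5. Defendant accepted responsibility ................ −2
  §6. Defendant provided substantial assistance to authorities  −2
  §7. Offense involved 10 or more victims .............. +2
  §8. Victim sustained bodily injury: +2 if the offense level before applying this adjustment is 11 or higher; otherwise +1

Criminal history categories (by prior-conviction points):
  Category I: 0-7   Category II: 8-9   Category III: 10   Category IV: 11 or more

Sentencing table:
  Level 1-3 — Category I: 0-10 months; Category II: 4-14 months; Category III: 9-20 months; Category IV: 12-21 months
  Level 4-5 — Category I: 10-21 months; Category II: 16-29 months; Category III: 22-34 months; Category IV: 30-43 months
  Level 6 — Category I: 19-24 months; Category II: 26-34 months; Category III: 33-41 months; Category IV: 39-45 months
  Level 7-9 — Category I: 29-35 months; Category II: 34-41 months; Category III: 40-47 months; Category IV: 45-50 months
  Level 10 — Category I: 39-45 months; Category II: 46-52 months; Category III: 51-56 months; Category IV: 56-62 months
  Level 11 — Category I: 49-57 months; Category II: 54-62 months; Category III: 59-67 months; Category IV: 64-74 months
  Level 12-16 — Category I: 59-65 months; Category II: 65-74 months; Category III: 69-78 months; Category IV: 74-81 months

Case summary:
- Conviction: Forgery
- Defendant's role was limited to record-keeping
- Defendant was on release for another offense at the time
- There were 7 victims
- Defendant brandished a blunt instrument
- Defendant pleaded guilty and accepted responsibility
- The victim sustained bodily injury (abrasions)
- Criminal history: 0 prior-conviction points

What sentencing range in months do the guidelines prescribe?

Base offense level for forgery: 14.
§1 does not apply.
§2 applies: 14 + 2 = 16.
§3 applies: 16 + 4 = 20.
§4 applies: 20 − 1 = 19.
§5 applies: 19 − 2 = 17.
§6 does not apply.
§8 applies (level before this adjustment is 17 ≥ 11, so +2): 17 + 2 = 19.
Level 19 exceeds the maximum of 16; capped at 16.
Final offense level: 16.
Criminal history: 0 prior points → Category I (0-7).
Level 16 falls in the 12-16 band.
Grid: Level 12-16 × Category I = 59-65 months.

59-65 months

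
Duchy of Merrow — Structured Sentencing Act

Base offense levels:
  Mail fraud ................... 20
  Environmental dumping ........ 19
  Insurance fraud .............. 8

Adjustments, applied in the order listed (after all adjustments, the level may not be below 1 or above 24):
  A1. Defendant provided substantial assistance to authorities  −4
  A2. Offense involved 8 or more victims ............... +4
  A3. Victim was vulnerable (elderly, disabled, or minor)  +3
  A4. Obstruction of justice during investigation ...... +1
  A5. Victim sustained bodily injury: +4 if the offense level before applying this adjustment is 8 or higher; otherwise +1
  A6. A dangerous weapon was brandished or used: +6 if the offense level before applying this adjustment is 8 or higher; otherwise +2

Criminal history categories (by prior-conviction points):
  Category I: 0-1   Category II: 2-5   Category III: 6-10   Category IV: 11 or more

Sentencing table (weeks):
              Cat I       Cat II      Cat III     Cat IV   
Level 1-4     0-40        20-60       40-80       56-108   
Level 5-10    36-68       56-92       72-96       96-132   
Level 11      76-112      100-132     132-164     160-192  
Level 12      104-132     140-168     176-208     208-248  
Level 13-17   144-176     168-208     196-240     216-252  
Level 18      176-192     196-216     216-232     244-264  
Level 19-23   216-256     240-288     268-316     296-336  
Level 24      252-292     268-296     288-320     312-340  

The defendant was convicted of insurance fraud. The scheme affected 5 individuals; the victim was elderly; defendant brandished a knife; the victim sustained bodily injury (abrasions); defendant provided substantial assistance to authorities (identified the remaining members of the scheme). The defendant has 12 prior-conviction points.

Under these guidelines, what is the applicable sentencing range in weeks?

Base offense level for insurance fraud: 8.
A1 applies: 8 − 4 = 4.
A2 does not apply.
A3 applies: 4 + 3 = 7.
A4 does not apply.
A5 applies (level before this adjustment is 7 < 8, so +1): 7 + 1 = 8.
A6 applies (level before this adjustment is 8 ≥ 8, so +6): 8 + 6 = 14.
Final offense level: 14.
Criminal history: 12 prior points → Category IV (11+).
Level 14 falls in the 13-17 band.
Grid: Level 13-17 × Category IV = 216-252 weeks.

216-252 weeks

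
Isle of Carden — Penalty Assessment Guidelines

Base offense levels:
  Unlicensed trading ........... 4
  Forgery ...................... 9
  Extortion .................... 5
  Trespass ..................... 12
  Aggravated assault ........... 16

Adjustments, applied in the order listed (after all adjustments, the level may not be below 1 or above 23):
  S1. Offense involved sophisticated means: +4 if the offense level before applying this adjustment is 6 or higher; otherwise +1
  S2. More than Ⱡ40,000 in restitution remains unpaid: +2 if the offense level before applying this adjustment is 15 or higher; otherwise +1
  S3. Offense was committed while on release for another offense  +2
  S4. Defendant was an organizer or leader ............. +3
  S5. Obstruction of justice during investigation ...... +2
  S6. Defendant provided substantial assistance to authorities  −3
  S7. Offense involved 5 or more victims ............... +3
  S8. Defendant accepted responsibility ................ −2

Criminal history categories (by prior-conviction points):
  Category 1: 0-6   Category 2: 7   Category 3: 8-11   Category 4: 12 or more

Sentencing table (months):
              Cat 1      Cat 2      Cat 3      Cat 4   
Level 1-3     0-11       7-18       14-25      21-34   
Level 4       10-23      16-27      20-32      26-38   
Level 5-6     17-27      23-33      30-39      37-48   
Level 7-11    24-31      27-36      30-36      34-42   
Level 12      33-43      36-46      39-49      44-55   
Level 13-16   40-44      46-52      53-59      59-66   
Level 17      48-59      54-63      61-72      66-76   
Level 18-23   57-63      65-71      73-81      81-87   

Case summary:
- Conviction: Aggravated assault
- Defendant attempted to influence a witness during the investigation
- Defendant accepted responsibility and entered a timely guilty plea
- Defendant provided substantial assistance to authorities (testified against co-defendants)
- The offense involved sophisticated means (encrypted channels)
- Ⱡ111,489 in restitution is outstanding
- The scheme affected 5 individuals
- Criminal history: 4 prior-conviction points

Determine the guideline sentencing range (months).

57-63 months

Base offense level for aggravated assault: 16.
S1 applies (level before this adjustment is 16 ≥ 6, so +4): 16 + 4 = 20.
S2 applies (level before this adjustment is 20 ≥ 15, so +2): 20 + 2 = 22.
S3 does not apply.
S5 applies: 22 + 2 = 24.
S6 applies: 24 − 3 = 21.
S7 applies: 21 + 3 = 24.
S8 applies: 24 − 2 = 22.
Final offense level: 22.
Criminal history: 4 prior points → Category 1 (0-6).
Level 22 falls in the 18-23 band.
Grid: Level 18-23 × Category 1 = 57-63 months.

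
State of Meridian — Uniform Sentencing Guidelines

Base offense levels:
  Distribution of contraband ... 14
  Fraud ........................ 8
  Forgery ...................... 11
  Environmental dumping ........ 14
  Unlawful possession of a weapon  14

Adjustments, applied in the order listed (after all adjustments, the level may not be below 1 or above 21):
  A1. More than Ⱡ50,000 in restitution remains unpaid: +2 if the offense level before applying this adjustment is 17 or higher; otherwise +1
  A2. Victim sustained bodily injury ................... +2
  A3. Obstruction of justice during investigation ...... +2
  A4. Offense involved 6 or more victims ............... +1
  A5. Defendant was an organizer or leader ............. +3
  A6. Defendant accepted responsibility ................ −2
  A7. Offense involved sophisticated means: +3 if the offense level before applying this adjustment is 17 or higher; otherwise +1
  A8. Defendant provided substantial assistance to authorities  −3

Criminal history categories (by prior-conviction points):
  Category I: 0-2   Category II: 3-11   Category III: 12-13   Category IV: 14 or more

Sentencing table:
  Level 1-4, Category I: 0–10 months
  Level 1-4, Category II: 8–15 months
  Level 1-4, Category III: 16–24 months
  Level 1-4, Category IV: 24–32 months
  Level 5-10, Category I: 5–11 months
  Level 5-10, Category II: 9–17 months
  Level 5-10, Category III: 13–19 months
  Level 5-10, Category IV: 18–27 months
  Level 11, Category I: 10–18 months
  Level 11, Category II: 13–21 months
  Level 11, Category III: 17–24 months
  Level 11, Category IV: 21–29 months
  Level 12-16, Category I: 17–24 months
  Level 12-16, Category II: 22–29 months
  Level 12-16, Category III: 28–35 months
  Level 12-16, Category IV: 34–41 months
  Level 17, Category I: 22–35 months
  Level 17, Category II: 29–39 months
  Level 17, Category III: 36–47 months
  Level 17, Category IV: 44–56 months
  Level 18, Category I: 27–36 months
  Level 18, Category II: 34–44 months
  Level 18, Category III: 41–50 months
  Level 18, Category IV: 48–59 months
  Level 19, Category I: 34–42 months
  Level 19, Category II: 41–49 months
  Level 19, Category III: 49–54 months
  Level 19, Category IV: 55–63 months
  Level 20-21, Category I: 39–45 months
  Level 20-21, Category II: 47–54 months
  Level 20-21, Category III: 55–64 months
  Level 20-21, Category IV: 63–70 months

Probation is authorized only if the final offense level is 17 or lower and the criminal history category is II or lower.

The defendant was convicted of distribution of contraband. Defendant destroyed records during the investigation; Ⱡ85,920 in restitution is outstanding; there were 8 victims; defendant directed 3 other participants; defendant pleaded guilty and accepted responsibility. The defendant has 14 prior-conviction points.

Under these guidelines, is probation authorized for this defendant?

No

Base offense level for distribution of contraband: 14.
A1 applies (level before this adjustment is 14 < 17, so +1): 14 + 1 = 15.
A3 applies: 15 + 2 = 17.
A4 applies: 17 + 1 = 18.
A5 applies: 18 + 3 = 21.
A6 applies: 21 − 2 = 19.
Final offense level: 19.
Criminal history: 14 prior points → Category IV (14+).
Level 19 falls in the 19 band.
Grid: Level 19 × Category IV = 55-63 months.
Probation check: level 19 > 17 and category IV > II → not eligible.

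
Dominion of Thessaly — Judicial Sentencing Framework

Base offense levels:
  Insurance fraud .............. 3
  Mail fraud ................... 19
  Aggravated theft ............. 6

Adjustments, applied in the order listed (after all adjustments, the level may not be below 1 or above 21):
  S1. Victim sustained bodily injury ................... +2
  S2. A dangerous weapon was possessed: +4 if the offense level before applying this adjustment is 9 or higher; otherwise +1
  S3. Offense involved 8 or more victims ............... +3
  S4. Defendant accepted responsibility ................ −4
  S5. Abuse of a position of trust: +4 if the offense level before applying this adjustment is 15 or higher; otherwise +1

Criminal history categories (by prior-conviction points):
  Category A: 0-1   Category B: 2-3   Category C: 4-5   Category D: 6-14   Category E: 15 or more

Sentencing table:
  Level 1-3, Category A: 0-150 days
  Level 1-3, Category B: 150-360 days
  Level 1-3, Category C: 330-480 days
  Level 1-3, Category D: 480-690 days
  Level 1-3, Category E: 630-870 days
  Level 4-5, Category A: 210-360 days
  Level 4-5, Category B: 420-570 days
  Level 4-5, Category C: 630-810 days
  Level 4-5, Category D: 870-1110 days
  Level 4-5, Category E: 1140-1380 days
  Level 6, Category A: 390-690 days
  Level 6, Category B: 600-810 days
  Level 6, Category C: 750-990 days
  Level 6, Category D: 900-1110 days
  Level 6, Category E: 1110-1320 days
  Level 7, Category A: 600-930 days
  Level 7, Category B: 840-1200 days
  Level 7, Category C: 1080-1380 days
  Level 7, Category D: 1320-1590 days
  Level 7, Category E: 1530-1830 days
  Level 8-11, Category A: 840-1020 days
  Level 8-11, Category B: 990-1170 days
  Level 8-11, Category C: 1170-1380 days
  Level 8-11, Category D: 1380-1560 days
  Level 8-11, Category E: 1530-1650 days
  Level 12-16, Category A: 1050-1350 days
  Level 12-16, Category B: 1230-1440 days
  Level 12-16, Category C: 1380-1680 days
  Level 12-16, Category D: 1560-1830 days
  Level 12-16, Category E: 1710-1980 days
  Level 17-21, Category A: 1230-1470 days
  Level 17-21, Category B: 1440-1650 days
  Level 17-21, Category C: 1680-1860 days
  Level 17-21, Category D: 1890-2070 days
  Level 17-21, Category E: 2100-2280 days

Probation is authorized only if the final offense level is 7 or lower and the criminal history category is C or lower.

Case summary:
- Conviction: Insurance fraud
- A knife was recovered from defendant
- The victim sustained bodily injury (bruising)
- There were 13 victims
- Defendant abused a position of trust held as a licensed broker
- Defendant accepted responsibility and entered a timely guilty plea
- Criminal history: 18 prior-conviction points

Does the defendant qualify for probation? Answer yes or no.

No

Base offense level for insurance fraud: 3.
S1 applies: 3 + 2 = 5.
S2 applies (level before this adjustment is 5 < 9, so +1): 5 + 1 = 6.
S3 applies: 6 + 3 = 9.
S4 applies: 9 − 4 = 5.
S5 applies (level before this adjustment is 5 < 15, so +1): 5 + 1 = 6.
Final offense level: 6.
Criminal history: 18 prior points → Category E (15+).
Level 6 falls in the 6 band.
Grid: Level 6 × Category E = 1110-1320 days.
Probation check: level 6 ≤ 7 and category E > C → not eligible.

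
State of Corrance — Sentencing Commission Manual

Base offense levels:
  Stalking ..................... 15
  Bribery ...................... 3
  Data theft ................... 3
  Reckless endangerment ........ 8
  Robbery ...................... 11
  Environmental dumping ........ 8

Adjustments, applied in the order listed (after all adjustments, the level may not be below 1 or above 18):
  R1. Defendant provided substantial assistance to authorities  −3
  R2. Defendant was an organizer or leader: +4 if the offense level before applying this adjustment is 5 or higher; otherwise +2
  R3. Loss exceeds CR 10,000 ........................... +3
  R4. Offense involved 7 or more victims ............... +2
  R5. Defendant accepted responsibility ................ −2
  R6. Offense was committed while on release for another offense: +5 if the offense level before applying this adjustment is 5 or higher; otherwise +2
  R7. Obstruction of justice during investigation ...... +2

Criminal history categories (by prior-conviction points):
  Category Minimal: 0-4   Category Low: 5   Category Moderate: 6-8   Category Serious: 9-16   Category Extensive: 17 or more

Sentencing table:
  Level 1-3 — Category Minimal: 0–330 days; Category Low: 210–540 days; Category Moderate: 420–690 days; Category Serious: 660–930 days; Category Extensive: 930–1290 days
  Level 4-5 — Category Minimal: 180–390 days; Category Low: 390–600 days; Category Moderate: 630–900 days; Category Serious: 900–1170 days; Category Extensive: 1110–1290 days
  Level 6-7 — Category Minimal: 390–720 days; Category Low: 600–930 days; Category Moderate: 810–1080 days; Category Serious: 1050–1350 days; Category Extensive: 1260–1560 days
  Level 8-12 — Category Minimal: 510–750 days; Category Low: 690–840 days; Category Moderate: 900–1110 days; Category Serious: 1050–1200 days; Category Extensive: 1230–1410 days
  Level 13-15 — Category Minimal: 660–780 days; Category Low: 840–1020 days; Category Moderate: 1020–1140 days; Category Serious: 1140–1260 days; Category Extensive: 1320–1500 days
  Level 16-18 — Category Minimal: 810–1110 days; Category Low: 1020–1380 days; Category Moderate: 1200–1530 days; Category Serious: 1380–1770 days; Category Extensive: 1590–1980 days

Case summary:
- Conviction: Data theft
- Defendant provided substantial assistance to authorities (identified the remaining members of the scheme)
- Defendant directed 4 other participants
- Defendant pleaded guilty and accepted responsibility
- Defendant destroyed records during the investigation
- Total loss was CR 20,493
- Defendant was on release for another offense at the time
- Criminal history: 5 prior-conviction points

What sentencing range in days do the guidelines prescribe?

600-930 days

Base offense level for data theft: 3.
R1 applies: 3 − 3 = 0.
R2 applies (level before this adjustment is 0 < 5, so +2): 0 + 2 = 2.
R3 applies: 2 + 3 = 5.
R5 applies: 5 − 2 = 3.
R6 applies (level before this adjustment is 3 < 5, so +2): 3 + 2 = 5.
R7 applies: 5 + 2 = 7.
Final offense level: 7.
Criminal history: 5 prior points → Category Low (5).
Level 7 falls in the 6-7 band.
Grid: Level 6-7 × Category Low = 600-930 days.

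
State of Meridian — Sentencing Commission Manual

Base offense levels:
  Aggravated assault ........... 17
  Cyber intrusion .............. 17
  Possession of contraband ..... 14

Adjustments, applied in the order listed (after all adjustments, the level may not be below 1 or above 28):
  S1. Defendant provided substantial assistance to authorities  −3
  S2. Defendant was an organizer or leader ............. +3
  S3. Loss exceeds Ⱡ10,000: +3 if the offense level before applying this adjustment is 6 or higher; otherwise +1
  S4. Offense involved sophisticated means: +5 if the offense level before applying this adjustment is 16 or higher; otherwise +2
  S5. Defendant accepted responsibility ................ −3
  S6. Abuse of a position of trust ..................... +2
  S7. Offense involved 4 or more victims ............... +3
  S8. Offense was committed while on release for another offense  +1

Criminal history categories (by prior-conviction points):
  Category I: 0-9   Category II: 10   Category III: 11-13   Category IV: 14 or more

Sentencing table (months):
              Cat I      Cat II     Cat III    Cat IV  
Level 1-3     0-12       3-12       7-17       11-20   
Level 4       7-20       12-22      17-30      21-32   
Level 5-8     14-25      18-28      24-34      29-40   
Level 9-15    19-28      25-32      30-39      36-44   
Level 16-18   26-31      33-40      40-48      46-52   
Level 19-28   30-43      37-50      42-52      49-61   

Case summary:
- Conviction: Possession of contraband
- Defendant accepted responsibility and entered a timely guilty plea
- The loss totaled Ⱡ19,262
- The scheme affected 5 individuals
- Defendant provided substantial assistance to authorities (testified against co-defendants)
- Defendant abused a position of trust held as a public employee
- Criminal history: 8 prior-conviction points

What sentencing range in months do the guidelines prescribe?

26-31 months

Base offense level for possession of contraband: 14.
S1 applies: 14 − 3 = 11.
S2 does not apply.
S3 applies (level before this adjustment is 11 ≥ 6, so +3): 11 + 3 = 14.
S5 applies: 14 − 3 = 11.
S6 applies: 11 + 2 = 13.
S7 applies: 13 + 3 = 16.
S8 does not apply.
Final offense level: 16.
Criminal history: 8 prior points → Category I (0-9).
Level 16 falls in the 16-18 band.
Grid: Level 16-18 × Category I = 26-31 months.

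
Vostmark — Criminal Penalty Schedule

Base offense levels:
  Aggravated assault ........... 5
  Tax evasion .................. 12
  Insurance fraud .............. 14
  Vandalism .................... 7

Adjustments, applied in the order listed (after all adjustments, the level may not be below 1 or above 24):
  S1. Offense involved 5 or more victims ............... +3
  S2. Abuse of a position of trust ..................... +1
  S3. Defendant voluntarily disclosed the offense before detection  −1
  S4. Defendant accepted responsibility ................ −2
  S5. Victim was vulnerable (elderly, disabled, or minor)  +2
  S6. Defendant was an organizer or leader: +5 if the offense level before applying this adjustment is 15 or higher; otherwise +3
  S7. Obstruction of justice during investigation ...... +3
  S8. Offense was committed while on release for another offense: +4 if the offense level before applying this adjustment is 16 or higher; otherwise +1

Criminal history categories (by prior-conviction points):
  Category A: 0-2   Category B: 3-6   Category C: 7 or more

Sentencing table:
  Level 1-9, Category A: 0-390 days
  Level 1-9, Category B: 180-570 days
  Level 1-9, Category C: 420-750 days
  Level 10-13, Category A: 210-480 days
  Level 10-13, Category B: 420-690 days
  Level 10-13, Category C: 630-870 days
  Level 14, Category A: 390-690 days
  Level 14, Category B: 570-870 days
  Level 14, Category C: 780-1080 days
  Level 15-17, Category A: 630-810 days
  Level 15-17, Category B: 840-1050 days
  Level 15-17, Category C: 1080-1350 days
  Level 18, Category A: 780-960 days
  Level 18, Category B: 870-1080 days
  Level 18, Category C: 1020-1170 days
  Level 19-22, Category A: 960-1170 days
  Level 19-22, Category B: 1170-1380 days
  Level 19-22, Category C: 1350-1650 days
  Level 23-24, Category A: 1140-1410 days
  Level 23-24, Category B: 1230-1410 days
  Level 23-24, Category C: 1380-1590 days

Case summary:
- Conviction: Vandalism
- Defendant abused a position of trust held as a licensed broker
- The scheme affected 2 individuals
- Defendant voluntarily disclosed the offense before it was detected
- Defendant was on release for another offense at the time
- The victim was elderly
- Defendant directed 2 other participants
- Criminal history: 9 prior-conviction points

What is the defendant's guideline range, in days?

630-870 days

Base offense level for vandalism: 7.
S2 applies: 7 + 1 = 8.
S3 applies: 8 − 1 = 7.
S5 applies: 7 + 2 = 9.
S6 applies (level before this adjustment is 9 < 15, so +3): 9 + 3 = 12.
S8 applies (level before this adjustment is 12 < 16, so +1): 12 + 1 = 13.
Final offense level: 13.
Criminal history: 9 prior points → Category C (7+).
Level 13 falls in the 10-13 band.
Grid: Level 10-13 × Category C = 630-870 days.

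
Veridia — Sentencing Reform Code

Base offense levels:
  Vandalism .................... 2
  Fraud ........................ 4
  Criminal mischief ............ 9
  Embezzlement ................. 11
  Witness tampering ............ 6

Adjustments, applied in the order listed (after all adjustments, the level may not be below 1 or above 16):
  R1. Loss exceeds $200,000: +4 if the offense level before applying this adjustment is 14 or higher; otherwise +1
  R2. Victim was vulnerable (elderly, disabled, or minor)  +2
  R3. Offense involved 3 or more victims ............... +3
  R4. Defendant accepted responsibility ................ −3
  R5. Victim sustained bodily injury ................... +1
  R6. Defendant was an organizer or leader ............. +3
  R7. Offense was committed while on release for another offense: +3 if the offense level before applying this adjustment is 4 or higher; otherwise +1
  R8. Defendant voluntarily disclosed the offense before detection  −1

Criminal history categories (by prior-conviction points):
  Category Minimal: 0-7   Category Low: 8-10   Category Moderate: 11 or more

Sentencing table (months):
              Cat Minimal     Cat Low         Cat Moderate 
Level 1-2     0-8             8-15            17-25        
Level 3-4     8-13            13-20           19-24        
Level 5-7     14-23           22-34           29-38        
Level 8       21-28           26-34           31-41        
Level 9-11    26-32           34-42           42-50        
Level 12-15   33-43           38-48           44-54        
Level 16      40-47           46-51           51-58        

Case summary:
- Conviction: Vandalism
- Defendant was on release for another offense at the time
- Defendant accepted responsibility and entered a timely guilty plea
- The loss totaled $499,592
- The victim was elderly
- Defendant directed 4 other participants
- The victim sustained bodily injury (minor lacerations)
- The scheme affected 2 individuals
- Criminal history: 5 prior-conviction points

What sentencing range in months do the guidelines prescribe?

Base offense level for vandalism: 2.
R1 applies (level before this adjustment is 2 < 14, so +1): 2 + 1 = 3.
R2 applies: 3 + 2 = 5.
R4 applies: 5 − 3 = 2.
R5 applies: 2 + 1 = 3.
R6 applies: 3 + 3 = 6.
R7 applies (level before this adjustment is 6 ≥ 4, so +3): 6 + 3 = 9.
Final offense level: 9.
Criminal history: 5 prior points → Category Minimal (0-7).
Level 9 falls in the 9-11 band.
Grid: Level 9-11 × Category Minimal = 26-32 months.

26-32 months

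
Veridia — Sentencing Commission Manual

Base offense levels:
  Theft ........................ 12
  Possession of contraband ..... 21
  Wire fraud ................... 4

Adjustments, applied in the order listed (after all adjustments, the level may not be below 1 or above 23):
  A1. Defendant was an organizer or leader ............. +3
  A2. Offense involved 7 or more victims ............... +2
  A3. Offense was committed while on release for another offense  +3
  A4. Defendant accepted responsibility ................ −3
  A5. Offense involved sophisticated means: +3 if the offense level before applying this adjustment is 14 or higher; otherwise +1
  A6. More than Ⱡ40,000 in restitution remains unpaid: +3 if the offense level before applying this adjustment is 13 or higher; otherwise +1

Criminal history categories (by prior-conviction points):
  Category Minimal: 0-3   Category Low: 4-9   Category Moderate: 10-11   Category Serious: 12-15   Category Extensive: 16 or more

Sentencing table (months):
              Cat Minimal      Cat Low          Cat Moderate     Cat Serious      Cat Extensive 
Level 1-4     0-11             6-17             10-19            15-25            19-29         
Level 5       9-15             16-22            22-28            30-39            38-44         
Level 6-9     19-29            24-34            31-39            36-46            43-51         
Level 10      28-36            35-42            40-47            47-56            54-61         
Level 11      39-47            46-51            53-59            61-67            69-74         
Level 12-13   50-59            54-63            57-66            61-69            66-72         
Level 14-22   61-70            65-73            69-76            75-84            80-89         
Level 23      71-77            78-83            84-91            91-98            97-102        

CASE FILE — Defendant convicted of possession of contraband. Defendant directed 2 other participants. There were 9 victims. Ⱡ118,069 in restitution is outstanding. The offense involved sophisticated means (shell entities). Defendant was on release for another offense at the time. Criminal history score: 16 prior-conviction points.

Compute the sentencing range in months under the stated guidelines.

97-102 months

Base offense level for possession of contraband: 21.
A1 applies: 21 + 3 = 24.
A2 applies: 24 + 2 = 26.
A3 applies: 26 + 3 = 29.
A5 applies (level before this adjustment is 29 ≥ 14, so +3): 29 + 3 = 32.
A6 applies (level before this adjustment is 32 ≥ 13, so +3): 32 + 3 = 35.
Level 35 exceeds the maximum of 23; capped at 23.
Final offense level: 23.
Criminal history: 16 prior points → Category Extensive (16+).
Level 23 falls in the 23 band.
Grid: Level 23 × Category Extensive = 97-102 months.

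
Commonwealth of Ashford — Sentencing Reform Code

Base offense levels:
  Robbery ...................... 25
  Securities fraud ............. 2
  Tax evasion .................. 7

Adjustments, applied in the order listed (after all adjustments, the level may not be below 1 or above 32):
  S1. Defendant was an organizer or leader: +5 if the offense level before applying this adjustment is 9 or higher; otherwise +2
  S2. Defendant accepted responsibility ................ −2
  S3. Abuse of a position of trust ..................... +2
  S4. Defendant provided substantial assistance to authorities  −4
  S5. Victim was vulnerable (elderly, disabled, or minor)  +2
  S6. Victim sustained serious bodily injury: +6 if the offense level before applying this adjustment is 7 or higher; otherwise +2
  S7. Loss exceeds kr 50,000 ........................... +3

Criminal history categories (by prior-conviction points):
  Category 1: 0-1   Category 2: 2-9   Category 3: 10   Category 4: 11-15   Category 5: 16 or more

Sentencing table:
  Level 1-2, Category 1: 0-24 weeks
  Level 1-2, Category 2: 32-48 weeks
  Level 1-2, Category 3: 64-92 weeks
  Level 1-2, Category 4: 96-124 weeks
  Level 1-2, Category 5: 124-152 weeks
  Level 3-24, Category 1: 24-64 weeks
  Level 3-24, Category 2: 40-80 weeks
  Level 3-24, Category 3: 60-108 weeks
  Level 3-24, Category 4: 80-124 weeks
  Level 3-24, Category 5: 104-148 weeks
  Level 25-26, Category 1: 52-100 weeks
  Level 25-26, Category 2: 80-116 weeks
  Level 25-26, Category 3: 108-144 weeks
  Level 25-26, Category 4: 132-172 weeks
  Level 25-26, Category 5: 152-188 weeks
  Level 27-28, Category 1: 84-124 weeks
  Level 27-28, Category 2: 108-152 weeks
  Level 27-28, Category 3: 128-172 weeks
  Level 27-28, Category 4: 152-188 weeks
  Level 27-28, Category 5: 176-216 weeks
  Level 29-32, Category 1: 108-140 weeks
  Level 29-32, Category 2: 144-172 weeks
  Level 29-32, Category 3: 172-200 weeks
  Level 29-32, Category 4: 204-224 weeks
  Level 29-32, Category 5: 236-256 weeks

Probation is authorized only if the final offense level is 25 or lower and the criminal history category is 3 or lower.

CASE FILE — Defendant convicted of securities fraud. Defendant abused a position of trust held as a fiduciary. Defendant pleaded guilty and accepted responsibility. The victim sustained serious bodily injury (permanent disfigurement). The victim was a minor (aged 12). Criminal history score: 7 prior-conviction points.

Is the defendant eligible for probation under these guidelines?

Base offense level for securities fraud: 2.
S1 does not apply.
S2 applies: 2 − 2 = 0.
S3 applies: 0 + 2 = 2.
S5 applies: 2 + 2 = 4.
S6 applies (level before this adjustment is 4 < 7, so +2): 4 + 2 = 6.
S7 does not apply.
Final offense level: 6.
Criminal history: 7 prior points → Category 2 (2-9).
Level 6 falls in the 3-24 band.
Grid: Level 3-24 × Category 2 = 40-80 weeks.
Probation check: level 6 ≤ 25 and category 2 ≤ 3 → eligible.

Yes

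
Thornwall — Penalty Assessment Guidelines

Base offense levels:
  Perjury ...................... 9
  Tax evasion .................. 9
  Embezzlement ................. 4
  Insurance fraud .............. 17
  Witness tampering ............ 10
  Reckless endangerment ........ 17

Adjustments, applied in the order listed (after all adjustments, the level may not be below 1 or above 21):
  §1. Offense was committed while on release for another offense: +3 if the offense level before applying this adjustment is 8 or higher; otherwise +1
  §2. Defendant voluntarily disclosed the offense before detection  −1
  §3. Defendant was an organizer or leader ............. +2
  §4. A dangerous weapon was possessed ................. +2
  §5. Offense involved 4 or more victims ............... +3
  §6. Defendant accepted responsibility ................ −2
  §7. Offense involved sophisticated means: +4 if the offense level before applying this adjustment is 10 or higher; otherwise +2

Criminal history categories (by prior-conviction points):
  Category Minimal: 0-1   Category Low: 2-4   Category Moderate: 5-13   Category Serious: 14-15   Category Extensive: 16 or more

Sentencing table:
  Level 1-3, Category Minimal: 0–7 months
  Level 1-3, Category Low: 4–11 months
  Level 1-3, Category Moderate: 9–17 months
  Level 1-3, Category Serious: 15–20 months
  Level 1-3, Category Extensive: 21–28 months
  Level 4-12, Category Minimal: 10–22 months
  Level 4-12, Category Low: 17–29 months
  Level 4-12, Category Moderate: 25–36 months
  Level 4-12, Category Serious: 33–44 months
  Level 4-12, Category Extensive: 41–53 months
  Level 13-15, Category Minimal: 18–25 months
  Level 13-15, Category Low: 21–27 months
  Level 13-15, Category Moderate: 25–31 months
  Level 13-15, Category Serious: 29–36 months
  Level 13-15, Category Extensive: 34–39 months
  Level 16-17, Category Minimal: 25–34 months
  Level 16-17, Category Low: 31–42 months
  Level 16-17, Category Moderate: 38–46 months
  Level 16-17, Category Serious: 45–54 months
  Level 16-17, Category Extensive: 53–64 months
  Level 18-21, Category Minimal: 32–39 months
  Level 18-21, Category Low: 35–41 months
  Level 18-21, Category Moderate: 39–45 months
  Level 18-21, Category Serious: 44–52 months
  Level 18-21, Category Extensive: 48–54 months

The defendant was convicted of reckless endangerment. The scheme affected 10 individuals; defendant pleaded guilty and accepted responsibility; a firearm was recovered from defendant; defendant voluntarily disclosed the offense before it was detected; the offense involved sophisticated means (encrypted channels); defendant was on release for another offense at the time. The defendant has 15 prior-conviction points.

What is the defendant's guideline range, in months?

Base offense level for reckless endangerment: 17.
§1 applies (level before this adjustment is 17 ≥ 8, so +3): 17 + 3 = 20.
§2 applies: 20 − 1 = 19.
§3 does not apply.
§4 applies: 19 + 2 = 21.
§5 applies: 21 + 3 = 24.
§6 applies: 24 − 2 = 22.
§7 applies (level before this adjustment is 22 ≥ 10, so +4): 22 + 4 = 26.
Level 26 exceeds the maximum of 21; capped at 21.
Final offense level: 21.
Criminal history: 15 prior points → Category Serious (14-15).
Level 21 falls in the 18-21 band.
Grid: Level 18-21 × Category Serious = 44-52 months.

44-52 months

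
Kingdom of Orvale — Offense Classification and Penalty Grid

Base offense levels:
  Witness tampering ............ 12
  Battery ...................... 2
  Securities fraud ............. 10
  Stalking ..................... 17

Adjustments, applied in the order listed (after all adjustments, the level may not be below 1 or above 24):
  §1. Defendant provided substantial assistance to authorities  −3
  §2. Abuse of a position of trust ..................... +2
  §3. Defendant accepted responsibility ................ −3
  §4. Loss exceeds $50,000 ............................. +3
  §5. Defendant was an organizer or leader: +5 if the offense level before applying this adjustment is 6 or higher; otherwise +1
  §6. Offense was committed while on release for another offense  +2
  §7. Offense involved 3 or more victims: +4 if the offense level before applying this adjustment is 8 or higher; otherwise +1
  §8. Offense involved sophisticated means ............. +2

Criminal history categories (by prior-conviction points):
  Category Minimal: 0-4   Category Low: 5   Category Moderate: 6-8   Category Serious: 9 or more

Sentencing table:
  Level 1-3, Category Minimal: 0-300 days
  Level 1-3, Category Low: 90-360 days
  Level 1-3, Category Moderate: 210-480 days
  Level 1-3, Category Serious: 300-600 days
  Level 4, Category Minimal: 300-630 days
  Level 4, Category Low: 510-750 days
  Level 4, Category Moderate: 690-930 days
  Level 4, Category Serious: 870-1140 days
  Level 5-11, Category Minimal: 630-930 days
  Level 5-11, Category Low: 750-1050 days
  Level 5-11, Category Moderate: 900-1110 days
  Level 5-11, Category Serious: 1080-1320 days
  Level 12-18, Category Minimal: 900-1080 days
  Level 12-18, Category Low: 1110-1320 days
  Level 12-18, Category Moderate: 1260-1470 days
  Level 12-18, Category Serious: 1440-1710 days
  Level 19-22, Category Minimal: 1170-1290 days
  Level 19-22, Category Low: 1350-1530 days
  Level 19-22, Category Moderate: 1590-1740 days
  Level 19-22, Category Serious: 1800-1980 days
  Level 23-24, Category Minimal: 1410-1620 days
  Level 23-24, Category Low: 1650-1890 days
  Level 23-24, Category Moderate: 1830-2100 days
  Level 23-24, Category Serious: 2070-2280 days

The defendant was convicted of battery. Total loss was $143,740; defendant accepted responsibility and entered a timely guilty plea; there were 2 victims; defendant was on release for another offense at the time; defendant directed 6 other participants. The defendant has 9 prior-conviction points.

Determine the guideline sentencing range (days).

1080-1320 days

Base offense level for battery: 2.
§3 applies: 2 − 3 = -1.
§4 applies: -1 + 3 = 2.
§5 applies (level before this adjustment is 2 < 6, so +1): 2 + 1 = 3.
§6 applies: 3 + 2 = 5.
§7 does not apply.
Final offense level: 5.
Criminal history: 9 prior points → Category Serious (9+).
Level 5 falls in the 5-11 band.
Grid: Level 5-11 × Category Serious = 1080-1320 days.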